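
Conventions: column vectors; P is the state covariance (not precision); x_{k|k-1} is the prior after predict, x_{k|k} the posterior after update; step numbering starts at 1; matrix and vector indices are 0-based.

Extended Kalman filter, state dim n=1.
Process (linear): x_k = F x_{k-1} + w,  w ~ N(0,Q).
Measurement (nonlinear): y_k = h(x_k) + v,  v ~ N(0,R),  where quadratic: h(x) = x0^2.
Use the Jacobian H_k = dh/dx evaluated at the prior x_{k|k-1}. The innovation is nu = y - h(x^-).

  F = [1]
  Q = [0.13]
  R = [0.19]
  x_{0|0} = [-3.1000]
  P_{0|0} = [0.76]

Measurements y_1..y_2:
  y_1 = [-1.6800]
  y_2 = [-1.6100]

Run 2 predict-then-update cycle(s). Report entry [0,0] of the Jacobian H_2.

H_jac[0,0] = -2.5782

step 1: x^-=[-3.1000]  P^-=[0.8900]  H_jac=[-6.2000]  S=[34.4016]  K=[-0.1604]  nu=[-11.2900]  x^+=[-1.2891]  P^+=[0.0049]
step 2: x^-=[-1.2891]  P^-=[0.1349]  H_jac=[-2.5782]  S=[1.0868]  K=[-0.3201]  nu=[-3.2718]  x^+=[-0.2419]  P^+=[0.0236]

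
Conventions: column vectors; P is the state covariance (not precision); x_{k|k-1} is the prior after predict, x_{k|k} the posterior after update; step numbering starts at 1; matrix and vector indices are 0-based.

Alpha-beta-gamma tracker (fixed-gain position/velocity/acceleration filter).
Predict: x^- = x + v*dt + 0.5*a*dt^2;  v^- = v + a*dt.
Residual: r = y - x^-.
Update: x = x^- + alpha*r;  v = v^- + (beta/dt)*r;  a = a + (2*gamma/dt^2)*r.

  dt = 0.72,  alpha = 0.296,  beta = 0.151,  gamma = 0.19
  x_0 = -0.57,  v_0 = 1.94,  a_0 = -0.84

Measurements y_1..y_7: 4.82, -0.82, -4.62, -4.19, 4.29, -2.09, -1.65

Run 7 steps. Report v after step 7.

step 1: x_pred=0.6091  r=4.2109  x^+=1.8555  v^+=2.2183  a^+=2.2467
step 2: x_pred=4.0350  r=-4.8550  x^+=2.5980  v^+=2.8177  a^+=-1.3122
step 3: x_pred=4.2866  r=-8.9066  x^+=1.6503  v^+=0.0051  a^+=-7.8409
step 4: x_pred=-0.3785  r=-3.8115  x^+=-1.5067  v^+=-6.4398  a^+=-10.6349
step 5: x_pred=-8.8999  r=13.1899  x^+=-4.9957  v^+=-11.3307  a^+=-0.9664
step 6: x_pred=-13.4042  r=11.3142  x^+=-10.0552  v^+=-9.6536  a^+=7.3272
step 7: x_pred=-15.1066  r=13.4566  x^+=-11.1235  v^+=-1.5559  a^+=17.1913

v_post = -1.5559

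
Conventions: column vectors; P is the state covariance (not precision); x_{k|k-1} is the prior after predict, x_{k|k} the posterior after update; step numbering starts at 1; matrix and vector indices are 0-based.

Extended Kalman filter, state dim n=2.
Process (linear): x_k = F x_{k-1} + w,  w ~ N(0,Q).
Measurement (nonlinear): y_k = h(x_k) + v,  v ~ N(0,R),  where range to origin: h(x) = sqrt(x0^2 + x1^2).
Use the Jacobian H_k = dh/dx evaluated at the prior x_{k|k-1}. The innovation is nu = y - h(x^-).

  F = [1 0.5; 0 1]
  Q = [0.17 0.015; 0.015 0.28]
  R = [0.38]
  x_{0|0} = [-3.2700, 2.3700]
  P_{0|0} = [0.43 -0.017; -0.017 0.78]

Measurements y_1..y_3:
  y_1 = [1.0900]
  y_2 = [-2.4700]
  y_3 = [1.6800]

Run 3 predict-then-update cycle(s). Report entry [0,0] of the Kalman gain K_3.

step 1: x^-=[-2.0850, 2.3700]  P^-=[0.7780 0.3880; 0.3880 1.0600]  H_jac=[-0.6605 0.7508]  S=[0.9321]  K=[-0.2388; 0.5789]  nu=[-2.0666]  x^+=[-1.5915, 1.1737]  P^+=[0.7249 0.5168; 0.5168 0.7477]
step 2: x^-=[-1.0047, 1.1737]  P^-=[1.5986 0.9057; 0.9057 1.0277]  H_jac=[-0.6503 0.7597]  S=[0.7543]  K=[-0.4660; 0.2542]  nu=[-4.0150]  x^+=[0.8664, 0.1529]  P^+=[1.4348 0.9950; 0.9950 0.9789]
step 3: x^-=[0.9429, 0.1529]  P^-=[2.8446 1.4995; 1.4995 1.2589]  H_jac=[0.9871 0.1601]  S=[3.6578]  K=[0.8333; 0.4597]  nu=[0.7248]  x^+=[1.5468, 0.4861]  P^+=[0.3048 0.0982; 0.0982 0.4857]

K[0,0] = 0.8333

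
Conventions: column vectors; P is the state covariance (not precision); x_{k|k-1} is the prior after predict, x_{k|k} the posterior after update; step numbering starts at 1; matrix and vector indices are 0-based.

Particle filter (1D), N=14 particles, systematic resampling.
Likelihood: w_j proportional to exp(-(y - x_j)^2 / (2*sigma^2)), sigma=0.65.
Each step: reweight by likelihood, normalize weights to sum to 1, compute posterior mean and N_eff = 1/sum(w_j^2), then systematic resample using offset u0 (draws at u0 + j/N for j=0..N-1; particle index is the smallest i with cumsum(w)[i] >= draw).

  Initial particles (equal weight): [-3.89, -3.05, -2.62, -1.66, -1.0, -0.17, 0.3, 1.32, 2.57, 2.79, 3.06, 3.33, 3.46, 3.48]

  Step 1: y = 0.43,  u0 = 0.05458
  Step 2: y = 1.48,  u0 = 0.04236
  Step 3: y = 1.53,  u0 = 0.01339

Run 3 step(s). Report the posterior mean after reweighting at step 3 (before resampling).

post_mean = 1.2642

step 1: w=[0.0000, 0.0000, 0.0000, 0.0027, 0.0418, 0.3072, 0.4611, 0.1842, 0.0021, 0.0006, 0.0001, 0.0000, 0.0000, 0.0000]  mean=0.2907  Neff=2.9178  idx=[5, 5, 5, 5, 5, 6, 6, 6, 6, 6, 6, 7, 7, 7]
step 2: w=[0.0094, 0.0094, 0.0094, 0.0094, 0.0094, 0.0451, 0.0451, 0.0451, 0.0451, 0.0451, 0.0451, 0.2275, 0.2275, 0.2275]  mean=0.9741  Neff=5.9557  idx=[4, 6, 8, 9, 11, 11, 11, 11, 12, 12, 12, 13, 13, 13]
step 3: w=[0.0033, 0.0166, 0.0166, 0.0166, 0.0947, 0.0947, 0.0947, 0.0947, 0.0947, 0.0947, 0.0947, 0.0947, 0.0947, 0.0947]  mean=1.2642  Neff=11.0517  idx=[1, 4, 5, 5, 6, 7, 8, 8, 9, 10, 11, 11, 12, 13]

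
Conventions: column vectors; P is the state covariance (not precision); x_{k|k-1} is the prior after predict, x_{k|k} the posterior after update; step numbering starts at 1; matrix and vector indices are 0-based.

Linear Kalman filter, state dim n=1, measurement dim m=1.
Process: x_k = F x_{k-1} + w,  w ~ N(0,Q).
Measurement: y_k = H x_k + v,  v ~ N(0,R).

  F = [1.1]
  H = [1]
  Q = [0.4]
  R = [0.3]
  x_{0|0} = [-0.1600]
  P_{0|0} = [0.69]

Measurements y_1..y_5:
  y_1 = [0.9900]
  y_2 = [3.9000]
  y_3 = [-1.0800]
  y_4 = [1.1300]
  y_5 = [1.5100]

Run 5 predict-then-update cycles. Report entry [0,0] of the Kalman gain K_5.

K[0,0] = 0.6836

step 1: x^-=[-0.1760]  P^-=[1.2349]  S=[1.5349]  K=[0.8045]  nu=[1.1660]  x^+=[0.7621]  P^+=[0.2414]
step 2: x^-=[0.8383]  P^-=[0.6921]  S=[0.9921]  K=[0.6976]  nu=[3.0617]  x^+=[2.9741]  P^+=[0.2093]
step 3: x^-=[3.2715]  P^-=[0.6532]  S=[0.9532]  K=[0.6853]  nu=[-4.3515]  x^+=[0.2895]  P^+=[0.2056]
step 4: x^-=[0.3185]  P^-=[0.6488]  S=[0.9488]  K=[0.6838]  nu=[0.8115]  x^+=[0.8734]  P^+=[0.2051]
step 5: x^-=[0.9607]  P^-=[0.6482]  S=[0.9482]  K=[0.6836]  nu=[0.5493]  x^+=[1.3362]  P^+=[0.2051]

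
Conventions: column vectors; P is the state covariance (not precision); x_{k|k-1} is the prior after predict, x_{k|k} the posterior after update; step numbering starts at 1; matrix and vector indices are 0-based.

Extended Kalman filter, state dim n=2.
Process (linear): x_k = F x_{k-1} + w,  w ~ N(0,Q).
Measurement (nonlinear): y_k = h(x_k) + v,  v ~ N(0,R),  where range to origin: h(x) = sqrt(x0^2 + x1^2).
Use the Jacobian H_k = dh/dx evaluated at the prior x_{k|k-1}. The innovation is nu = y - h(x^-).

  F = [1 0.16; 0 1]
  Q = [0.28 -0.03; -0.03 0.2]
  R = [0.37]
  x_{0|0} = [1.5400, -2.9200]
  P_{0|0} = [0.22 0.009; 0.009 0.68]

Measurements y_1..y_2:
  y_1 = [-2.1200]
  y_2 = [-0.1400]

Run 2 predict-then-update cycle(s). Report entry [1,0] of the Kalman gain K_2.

K[1,0] = 0.3945

step 1: x^-=[1.0728, -2.9200]  P^-=[0.5203 0.0878; 0.0878 0.8800]  H_jac=[0.3449 -0.9387]  S=[1.1504]  K=[0.0843; -0.6917]  nu=[-5.2308]  x^+=[0.6317, 0.6983]  P^+=[0.5121 0.1549; 0.1549 0.3296]
step 2: x^-=[0.7434, 0.6983]  P^-=[0.8501 0.1776; 0.1776 0.5296]  H_jac=[0.7289 0.6846]  S=[1.2472]  K=[0.5944; 0.3945]  nu=[-1.1599]  x^+=[0.0540, 0.2406]  P^+=[0.4095 -0.1148; -0.1148 0.3354]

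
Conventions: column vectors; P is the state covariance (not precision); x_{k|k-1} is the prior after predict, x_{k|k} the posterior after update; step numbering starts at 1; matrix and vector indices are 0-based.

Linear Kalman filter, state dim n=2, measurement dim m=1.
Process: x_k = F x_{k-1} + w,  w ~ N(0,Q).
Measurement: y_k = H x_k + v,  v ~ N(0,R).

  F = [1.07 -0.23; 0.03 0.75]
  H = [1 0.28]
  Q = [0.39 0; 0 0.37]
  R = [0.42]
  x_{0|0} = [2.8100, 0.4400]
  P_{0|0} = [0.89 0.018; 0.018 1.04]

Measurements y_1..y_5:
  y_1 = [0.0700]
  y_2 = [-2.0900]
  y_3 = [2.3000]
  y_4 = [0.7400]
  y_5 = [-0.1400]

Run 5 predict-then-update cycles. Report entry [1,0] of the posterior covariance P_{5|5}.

step 1: x^-=[2.9055, 0.4143]  P^-=[1.4551 -0.1365; -0.1365 0.9566]  S=[1.8737]  K=[0.7562; 0.0701]  nu=[-2.9515]  x^+=[0.6735, 0.2074]  P^+=[0.3836 -0.2358; -0.2358 0.9474]
step 2: x^-=[0.6730, 0.1758]  P^-=[0.9954 -0.3387; -0.3387 0.8926]  S=[1.2957]  K=[0.6950; -0.0685]  nu=[-2.8122]  x^+=[-1.2816, 0.3685]  P^+=[0.3695 -0.2770; -0.2770 0.8866]
step 3: x^-=[-1.4561, 0.2379]  P^-=[0.9963 -0.3615; -0.3615 0.8566]  S=[1.2810]  K=[0.6987; -0.0950]  nu=[3.6895]  x^+=[1.1218, -0.1124]  P^+=[0.3709 -0.2765; -0.2765 0.8450]
step 4: x^-=[1.2262, -0.0506]  P^-=[0.9954 -0.3538; -0.3538 0.8332]  S=[1.2826]  K=[0.6988; -0.0940]  nu=[-0.4720]  x^+=[0.8963, -0.0063]  P^+=[0.3690 -0.2696; -0.2696 0.8219]
step 5: x^-=[0.9605, 0.0222]  P^-=[0.9886 -0.3444; -0.3444 0.8205]  S=[1.2801]  K=[0.6970; -0.0896]  nu=[-1.1067]  x^+=[0.1891, 0.1213]  P^+=[0.3668 -0.2645; -0.2645 0.8102]

P_post[1,0] = -0.2645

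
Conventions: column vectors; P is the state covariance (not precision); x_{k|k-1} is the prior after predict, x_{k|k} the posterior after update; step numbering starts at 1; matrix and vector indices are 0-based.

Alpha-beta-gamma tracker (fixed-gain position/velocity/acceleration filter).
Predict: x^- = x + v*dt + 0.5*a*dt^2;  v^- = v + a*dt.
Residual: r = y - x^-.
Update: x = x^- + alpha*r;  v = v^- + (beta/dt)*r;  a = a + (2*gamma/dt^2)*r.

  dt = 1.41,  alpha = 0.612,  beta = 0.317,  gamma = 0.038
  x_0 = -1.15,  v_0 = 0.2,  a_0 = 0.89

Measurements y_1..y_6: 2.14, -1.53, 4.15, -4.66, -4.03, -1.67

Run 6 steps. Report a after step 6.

a_post = -0.0105

step 1: x_pred=0.0167  r=2.1233  x^+=1.3162  v^+=1.9323  a^+=0.9712
step 2: x_pred=5.0060  r=-6.5360  x^+=1.0060  v^+=1.8322  a^+=0.7213
step 3: x_pred=4.3064  r=-0.1564  x^+=4.2107  v^+=2.8141  a^+=0.7153
step 4: x_pred=8.8896  r=-13.5496  x^+=0.5972  v^+=0.7764  a^+=0.1974
step 5: x_pred=1.8882  r=-5.9182  x^+=-1.7337  v^+=-0.2758  a^+=-0.0289
step 6: x_pred=-2.1513  r=0.4813  x^+=-1.8568  v^+=-0.2083  a^+=-0.0105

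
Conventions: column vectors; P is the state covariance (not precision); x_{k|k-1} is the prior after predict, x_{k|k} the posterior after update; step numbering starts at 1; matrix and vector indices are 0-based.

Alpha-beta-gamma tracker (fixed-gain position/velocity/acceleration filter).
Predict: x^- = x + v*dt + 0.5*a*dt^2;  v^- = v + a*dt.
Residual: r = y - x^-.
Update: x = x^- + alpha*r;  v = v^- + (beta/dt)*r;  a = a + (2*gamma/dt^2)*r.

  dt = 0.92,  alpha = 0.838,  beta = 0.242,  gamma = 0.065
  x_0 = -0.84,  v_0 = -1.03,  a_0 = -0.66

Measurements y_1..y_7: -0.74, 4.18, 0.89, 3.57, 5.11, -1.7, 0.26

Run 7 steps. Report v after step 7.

v_post = -0.3794

step 1: x_pred=-2.0669  r=1.3269  x^+=-0.9550  v^+=-1.2882  a^+=-0.4562
step 2: x_pred=-2.3331  r=6.5131  x^+=3.1249  v^+=0.0054  a^+=0.5442
step 3: x_pred=3.3601  r=-2.4701  x^+=1.2902  v^+=-0.1437  a^+=0.1648
step 4: x_pred=1.2276  r=2.3424  x^+=3.1905  v^+=0.6240  a^+=0.5245
step 5: x_pred=3.9866  r=1.1234  x^+=4.9280  v^+=1.4021  a^+=0.6971
step 6: x_pred=6.5129  r=-8.2129  x^+=-0.3695  v^+=-0.1170  a^+=-0.5643
step 7: x_pred=-0.7159  r=0.9759  x^+=0.1019  v^+=-0.3794  a^+=-0.4145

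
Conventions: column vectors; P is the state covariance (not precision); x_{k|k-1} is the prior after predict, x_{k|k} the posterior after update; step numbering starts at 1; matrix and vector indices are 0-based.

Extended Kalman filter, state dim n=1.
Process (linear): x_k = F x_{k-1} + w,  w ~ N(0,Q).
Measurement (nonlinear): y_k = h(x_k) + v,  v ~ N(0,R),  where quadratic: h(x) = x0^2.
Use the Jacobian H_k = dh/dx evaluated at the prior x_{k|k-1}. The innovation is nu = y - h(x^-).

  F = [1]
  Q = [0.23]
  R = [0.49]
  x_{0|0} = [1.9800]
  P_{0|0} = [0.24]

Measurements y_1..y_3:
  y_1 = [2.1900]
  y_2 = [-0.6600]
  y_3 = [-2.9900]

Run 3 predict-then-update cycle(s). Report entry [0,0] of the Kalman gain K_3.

K[0,0] = 0.3708

step 1: x^-=[1.9800]  P^-=[0.4700]  H_jac=[3.9600]  S=[7.8604]  K=[0.2368]  nu=[-1.7304]  x^+=[1.5703]  P^+=[0.0293]
step 2: x^-=[1.5703]  P^-=[0.2593]  H_jac=[3.1405]  S=[3.0475]  K=[0.2672]  nu=[-3.1257]  x^+=[0.7350]  P^+=[0.0417]
step 3: x^-=[0.7350]  P^-=[0.2717]  H_jac=[1.4700]  S=[1.0771]  K=[0.3708]  nu=[-3.5302]  x^+=[-0.5740]  P^+=[0.1236]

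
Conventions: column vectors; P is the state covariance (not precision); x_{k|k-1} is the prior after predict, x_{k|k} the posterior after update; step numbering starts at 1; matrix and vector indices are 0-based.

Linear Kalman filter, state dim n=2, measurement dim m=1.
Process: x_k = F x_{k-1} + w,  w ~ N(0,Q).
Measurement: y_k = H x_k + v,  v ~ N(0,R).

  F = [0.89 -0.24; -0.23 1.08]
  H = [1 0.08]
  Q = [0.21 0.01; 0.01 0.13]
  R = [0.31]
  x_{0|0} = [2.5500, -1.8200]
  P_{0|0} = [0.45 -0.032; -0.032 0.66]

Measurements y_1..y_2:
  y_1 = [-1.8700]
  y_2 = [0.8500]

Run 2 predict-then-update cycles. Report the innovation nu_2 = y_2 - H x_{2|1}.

step 1: x^-=[2.7063, -2.5521]  P^-=[0.6181 -0.2857; -0.2857 0.9395]  S=[0.8884]  K=[0.6700; -0.2370]  nu=[-4.3721]  x^+=[-0.2232, -1.5159]  P^+=[0.2193 -0.1446; -0.1446 0.8896]
step 2: x^-=[0.1652, -1.5859]  P^-=[0.4967 -0.4125; -0.4125 1.2511]  S=[0.7487]  K=[0.6193; -0.4172]  nu=[0.8117]  x^+=[0.6679, -1.9245]  P^+=[0.2095 -0.2190; -0.2190 1.1208]

innov = [0.8117]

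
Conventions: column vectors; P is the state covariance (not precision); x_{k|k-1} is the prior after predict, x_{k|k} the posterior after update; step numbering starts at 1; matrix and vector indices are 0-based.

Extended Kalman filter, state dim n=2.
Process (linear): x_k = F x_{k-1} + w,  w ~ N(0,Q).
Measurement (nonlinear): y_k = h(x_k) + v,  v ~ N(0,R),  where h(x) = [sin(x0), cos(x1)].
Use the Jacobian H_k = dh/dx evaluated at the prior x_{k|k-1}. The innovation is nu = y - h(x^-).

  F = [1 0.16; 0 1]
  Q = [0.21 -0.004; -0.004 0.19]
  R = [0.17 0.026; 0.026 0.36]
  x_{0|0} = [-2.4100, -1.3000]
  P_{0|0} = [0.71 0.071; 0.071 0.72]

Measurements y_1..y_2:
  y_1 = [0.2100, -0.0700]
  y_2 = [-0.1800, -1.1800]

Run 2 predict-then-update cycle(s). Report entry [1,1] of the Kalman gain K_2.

step 1: x^-=[-2.6180, -1.3000]  P^-=[0.9612 0.1822; 0.1822 0.9100]  H_jac=[-0.8660 0.0000; 0.0000 0.9636]  S=[0.8909 -0.1260; -0.1260 1.2049]  K=[-0.9275 0.0487; -0.0753 0.7199]  nu=[0.7100, -0.3375]  x^+=[-3.2929, -1.5964]  P^+=[0.1806 -0.0068; -0.0068 0.2669]
step 2: x^-=[-3.5483, -1.5964]  P^-=[0.3952 0.0319; 0.0319 0.4569]  H_jac=[-0.9184 0.0000; 0.0000 0.9997]  S=[0.5034 -0.0033; -0.0033 0.8166]  K=[-0.7209 0.0361; -0.0545 0.5591]  nu=[-0.5756, -1.1544]  x^+=[-3.1751, -2.2105]  P^+=[0.1324 -0.0057; -0.0057 0.1999]

K[1,1] = 0.5591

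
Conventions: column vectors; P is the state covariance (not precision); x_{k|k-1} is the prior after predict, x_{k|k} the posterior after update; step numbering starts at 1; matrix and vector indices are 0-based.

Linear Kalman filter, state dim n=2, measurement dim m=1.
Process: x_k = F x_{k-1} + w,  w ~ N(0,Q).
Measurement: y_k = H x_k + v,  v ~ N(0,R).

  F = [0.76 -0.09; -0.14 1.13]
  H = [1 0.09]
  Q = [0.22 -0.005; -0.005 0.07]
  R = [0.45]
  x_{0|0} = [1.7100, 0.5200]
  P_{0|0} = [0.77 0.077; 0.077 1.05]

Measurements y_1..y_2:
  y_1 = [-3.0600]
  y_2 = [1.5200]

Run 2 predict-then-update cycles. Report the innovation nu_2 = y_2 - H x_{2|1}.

innov = [2.4998]

step 1: x^-=[1.2528, 0.3482]  P^-=[0.6627 -0.1266; -0.1266 1.4015]  S=[1.1013]  K=[0.5914; -0.0004]  nu=[-4.3441]  x^+=[-1.3164, 0.3501]  P^+=[0.2775 -0.1263; -0.1263 1.4015]
step 2: x^-=[-1.0320, 0.5799]  P^-=[0.4089 -0.2871; -0.2871 1.9050]  S=[0.8227]  K=[0.4657; -0.1406]  nu=[2.4998]  x^+=[0.1321, 0.2284]  P^+=[0.2305 -0.2333; -0.2333 1.8887]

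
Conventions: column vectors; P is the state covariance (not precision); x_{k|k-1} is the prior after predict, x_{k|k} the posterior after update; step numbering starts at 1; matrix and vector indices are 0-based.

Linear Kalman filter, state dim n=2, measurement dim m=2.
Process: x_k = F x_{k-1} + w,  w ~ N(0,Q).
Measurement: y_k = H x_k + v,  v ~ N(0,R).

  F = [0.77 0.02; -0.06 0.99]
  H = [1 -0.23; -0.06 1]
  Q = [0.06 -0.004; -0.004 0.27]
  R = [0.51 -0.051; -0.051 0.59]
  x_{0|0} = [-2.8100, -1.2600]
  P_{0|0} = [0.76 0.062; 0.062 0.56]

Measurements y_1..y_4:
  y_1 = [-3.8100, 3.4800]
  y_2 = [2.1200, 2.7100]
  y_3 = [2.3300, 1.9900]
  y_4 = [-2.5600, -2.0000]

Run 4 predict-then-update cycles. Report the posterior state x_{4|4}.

x_post = [-0.3781, 0.1153]

step 1: x^-=[-2.1889, -1.0788]  P^-=[0.5127 0.0192; 0.0192 0.8142]  S=[1.0570 -0.2496; -0.2496 1.4038]  K=[0.5000 0.0806; -0.0232 0.5751]  nu=[-1.8692, 4.4275]  x^+=[-2.7664, 1.5108]  P^+=[0.2595 0.0376; 0.0376 0.3427]
step 2: x^-=[-2.0999, 1.6616]  P^-=[0.2152 0.0195; 0.0195 0.6024]  S=[0.7481 -0.1827; -0.1827 1.1908]  K=[0.2940 0.0506; -0.0373 0.4992]  nu=[4.6021, 0.9224]  x^+=[-0.7002, 1.9505]  P^+=[0.1529 0.0240; 0.0240 0.2978]
step 3: x^-=[-0.5001, 1.9730]  P^-=[0.1515 0.0131; 0.0131 0.5596]  S=[0.6851 -0.1755; -0.1755 1.1486]  K=[0.2265 0.0381; -0.0459 0.4795]  nu=[3.2839, -0.0130]  x^+=[0.2432, 1.8161]  P^+=[0.1177 0.0180; 0.0180 0.2863]
step 4: x^-=[0.2236, 1.7834]  P^-=[0.1305 0.0099; 0.0099 0.5489]  S=[0.6649 -0.1750; -0.1750 1.1382]  K=[0.2014 0.0328; -0.0502 0.4740]  nu=[-2.3734, -3.7699]  x^+=[-0.3781, 0.1153]  P^+=[0.1046 0.0154; 0.0154 0.2832]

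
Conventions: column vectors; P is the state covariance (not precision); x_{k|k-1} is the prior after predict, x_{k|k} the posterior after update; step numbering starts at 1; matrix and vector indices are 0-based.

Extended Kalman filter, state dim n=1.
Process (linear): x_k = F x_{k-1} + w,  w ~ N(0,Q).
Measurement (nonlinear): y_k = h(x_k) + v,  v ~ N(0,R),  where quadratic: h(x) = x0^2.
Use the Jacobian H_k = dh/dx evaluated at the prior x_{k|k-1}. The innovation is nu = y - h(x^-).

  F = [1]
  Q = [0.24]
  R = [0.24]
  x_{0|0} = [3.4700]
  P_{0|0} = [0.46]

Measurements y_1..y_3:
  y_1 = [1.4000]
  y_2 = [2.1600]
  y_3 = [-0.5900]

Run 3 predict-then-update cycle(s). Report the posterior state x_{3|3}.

step 1: x^-=[3.4700]  P^-=[0.7000]  H_jac=[6.9400]  S=[33.9545]  K=[0.1431]  nu=[-10.6409]  x^+=[1.9476]  P^+=[0.0049]
step 2: x^-=[1.9476]  P^-=[0.2449]  H_jac=[3.8951]  S=[3.9564]  K=[0.2412]  nu=[-1.6330]  x^+=[1.5538]  P^+=[0.0149]
step 3: x^-=[1.5538]  P^-=[0.2549]  H_jac=[3.1075]  S=[2.7011]  K=[0.2932]  nu=[-3.0042]  x^+=[0.6729]  P^+=[0.0226]

x_post = [0.6729]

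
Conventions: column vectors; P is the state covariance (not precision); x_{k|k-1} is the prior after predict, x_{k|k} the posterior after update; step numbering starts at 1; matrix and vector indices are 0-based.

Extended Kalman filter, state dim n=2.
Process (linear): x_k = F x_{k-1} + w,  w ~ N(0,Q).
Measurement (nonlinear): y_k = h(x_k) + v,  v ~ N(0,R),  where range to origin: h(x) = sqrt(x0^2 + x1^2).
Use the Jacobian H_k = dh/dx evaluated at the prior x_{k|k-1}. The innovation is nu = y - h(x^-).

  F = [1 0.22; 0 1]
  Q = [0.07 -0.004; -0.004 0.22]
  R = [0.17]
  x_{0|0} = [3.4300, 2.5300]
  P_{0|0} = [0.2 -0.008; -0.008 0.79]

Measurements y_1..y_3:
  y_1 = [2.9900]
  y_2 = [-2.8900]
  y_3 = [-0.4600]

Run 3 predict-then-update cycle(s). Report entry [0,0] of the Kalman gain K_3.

K[0,0] = -0.0113

step 1: x^-=[3.9866, 2.5300]  P^-=[0.3047 0.1618; 0.1618 1.0100]  H_jac=[0.8443 0.5358]  S=[0.8236]  K=[0.4176; 0.8230]  nu=[-1.7316]  x^+=[3.2634, 1.1049]  P^+=[0.1611 -0.1213; -0.1213 0.4522]
step 2: x^-=[3.5065, 1.1049]  P^-=[0.1996 -0.0258; -0.0258 0.6722]  H_jac=[0.9538 0.3005]  S=[0.3975]  K=[0.4594; 0.4464]  nu=[-6.5664]  x^+=[0.4899, -1.8261]  P^+=[0.1157 -0.1073; -0.1073 0.5930]
step 3: x^-=[0.0881, -1.8261]  P^-=[0.1672 0.0192; 0.0192 0.8130]  H_jac=[0.0482 -0.9988]  S=[0.9797]  K=[-0.0113; -0.8280]  nu=[-2.2882]  x^+=[0.1140, 0.0685]  P^+=[0.1671 0.0100; 0.0100 0.1414]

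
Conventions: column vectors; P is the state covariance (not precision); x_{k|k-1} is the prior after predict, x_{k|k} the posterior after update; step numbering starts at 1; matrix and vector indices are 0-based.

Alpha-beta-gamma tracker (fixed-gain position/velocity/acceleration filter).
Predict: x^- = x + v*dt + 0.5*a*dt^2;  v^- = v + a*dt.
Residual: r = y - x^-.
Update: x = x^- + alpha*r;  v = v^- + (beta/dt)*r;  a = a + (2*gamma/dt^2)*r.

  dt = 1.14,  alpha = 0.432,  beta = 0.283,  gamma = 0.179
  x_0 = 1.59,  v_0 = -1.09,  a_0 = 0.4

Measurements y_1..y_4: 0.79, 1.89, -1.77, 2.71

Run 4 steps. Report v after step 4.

step 1: x_pred=0.6073  r=0.1827  x^+=0.6862  v^+=-0.5887  a^+=0.4503
step 2: x_pred=0.3078  r=1.5822  x^+=0.9913  v^+=0.3175  a^+=0.8862
step 3: x_pred=1.9291  r=-3.6991  x^+=0.3311  v^+=0.4094  a^+=-0.1328
step 4: x_pred=0.7115  r=1.9985  x^+=1.5749  v^+=0.7541  a^+=0.4177

v_post = 0.7541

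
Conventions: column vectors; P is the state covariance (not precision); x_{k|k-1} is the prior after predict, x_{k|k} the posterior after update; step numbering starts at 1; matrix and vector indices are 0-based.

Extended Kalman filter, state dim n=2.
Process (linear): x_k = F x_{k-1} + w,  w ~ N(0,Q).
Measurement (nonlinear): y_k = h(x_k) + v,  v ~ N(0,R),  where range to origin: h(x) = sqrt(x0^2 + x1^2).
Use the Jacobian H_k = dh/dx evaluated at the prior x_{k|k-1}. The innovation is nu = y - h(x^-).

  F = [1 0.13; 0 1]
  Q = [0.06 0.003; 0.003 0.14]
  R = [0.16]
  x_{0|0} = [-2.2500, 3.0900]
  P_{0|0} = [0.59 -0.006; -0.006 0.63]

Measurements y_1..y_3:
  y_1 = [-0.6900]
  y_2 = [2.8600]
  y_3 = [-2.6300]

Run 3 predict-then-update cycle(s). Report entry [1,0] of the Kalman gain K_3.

K[1,0] = -0.4976

step 1: x^-=[-1.8483, 3.0900]  P^-=[0.6591 0.0789; 0.0789 0.7700]  H_jac=[-0.5133 0.8582]  S=[0.8313]  K=[-0.3256; 0.7462]  nu=[-4.2906]  x^+=[-0.4515, -0.1118]  P^+=[0.5710 0.2808; 0.2808 0.3071]
step 2: x^-=[-0.4660, -0.1118]  P^-=[0.7092 0.3238; 0.3238 0.4471]  H_jac=[-0.9724 -0.2332]  S=[1.0018]  K=[-0.7638; -0.4184]  nu=[2.3808]  x^+=[-2.2844, -1.1078]  P^+=[0.1248 0.0037; 0.0037 0.2718]
step 3: x^-=[-2.4284, -1.1078]  P^-=[0.1903 0.0420; 0.0420 0.4118]  H_jac=[-0.9098 -0.4150]  S=[0.4202]  K=[-0.4536; -0.4976]  nu=[-5.2992]  x^+=[-0.0247, 1.5293]  P^+=[0.1039 -0.0529; -0.0529 0.3077]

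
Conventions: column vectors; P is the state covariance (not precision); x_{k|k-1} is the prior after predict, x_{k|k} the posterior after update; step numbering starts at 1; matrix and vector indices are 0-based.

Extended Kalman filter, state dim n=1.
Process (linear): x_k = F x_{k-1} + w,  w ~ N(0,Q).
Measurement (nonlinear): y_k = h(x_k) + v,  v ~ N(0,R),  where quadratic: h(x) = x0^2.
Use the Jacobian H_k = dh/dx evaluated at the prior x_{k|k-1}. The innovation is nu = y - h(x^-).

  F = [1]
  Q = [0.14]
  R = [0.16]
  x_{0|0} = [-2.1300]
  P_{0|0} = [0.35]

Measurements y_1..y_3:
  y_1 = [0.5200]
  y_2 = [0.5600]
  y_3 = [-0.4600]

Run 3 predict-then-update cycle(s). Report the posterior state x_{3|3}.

x_post = [-0.3540]

step 1: x^-=[-2.1300]  P^-=[0.4900]  H_jac=[-4.2600]  S=[9.0523]  K=[-0.2306]  nu=[-4.0169]  x^+=[-1.2037]  P^+=[0.0087]
step 2: x^-=[-1.2037]  P^-=[0.1487]  H_jac=[-2.4075]  S=[1.0216]  K=[-0.3503]  nu=[-0.8890]  x^+=[-0.8923]  P^+=[0.0233]
step 3: x^-=[-0.8923]  P^-=[0.1633]  H_jac=[-1.7846]  S=[0.6800]  K=[-0.4285]  nu=[-1.2562]  x^+=[-0.3540]  P^+=[0.0384]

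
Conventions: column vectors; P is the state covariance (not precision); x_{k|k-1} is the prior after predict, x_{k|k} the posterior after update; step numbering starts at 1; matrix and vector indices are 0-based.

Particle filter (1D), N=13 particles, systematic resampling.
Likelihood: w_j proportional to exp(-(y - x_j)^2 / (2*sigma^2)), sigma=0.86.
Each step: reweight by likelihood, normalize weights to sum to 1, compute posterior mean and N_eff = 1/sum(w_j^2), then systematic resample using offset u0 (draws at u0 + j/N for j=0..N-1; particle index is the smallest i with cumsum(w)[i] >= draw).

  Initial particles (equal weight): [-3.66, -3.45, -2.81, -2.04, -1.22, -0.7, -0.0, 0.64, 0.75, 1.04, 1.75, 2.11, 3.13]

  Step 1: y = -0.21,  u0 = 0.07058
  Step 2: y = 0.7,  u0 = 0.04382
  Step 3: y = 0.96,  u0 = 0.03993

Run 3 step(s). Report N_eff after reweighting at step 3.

step 1: w=[0.0001, 0.0002, 0.0026, 0.0257, 0.1243, 0.2106, 0.2404, 0.1520, 0.1329, 0.0861, 0.0185, 0.0065, 0.0001]  mean=-0.0268  Neff=5.9940  idx=[4, 4, 5, 5, 6, 6, 6, 7, 7, 8, 8, 9, 11]
step 2: w=[0.0103, 0.0103, 0.0331, 0.0331, 0.0894, 0.0894, 0.0894, 0.1243, 0.1243, 0.1243, 0.1243, 0.1152, 0.0325]  mean=0.4624  Neff=9.7536  idx=[2, 4, 5, 6, 6, 7, 8, 8, 9, 10, 10, 11, 11]
step 3: w=[0.0155, 0.0536, 0.0536, 0.0536, 0.0536, 0.0933, 0.0933, 0.0933, 0.0970, 0.0970, 0.0970, 0.0995, 0.0995]  mean=0.5936  Neff=11.6407  idx=[1, 2, 4, 5, 6, 7, 7, 8, 9, 10, 11, 11, 12]

N_eff = 11.6407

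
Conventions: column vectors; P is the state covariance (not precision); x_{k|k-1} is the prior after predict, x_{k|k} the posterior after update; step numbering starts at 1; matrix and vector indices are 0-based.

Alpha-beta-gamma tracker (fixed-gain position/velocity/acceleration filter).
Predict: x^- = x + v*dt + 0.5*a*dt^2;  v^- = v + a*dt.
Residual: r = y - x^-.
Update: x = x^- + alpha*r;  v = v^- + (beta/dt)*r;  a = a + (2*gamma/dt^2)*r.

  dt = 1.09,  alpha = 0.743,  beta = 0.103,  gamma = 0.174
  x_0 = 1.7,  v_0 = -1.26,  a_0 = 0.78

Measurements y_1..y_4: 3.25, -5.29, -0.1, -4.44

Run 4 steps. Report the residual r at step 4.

resid = -3.2827

step 1: x_pred=0.7900  r=2.4600  x^+=2.6178  v^+=-0.1773  a^+=1.5006
step 2: x_pred=3.3159  r=-8.6059  x^+=-3.0783  v^+=0.6451  a^+=-1.0201
step 3: x_pred=-2.9812  r=2.8812  x^+=-0.8405  v^+=-0.1946  a^+=-0.1762
step 4: x_pred=-1.1573  r=-3.2827  x^+=-3.5964  v^+=-0.6969  a^+=-1.1377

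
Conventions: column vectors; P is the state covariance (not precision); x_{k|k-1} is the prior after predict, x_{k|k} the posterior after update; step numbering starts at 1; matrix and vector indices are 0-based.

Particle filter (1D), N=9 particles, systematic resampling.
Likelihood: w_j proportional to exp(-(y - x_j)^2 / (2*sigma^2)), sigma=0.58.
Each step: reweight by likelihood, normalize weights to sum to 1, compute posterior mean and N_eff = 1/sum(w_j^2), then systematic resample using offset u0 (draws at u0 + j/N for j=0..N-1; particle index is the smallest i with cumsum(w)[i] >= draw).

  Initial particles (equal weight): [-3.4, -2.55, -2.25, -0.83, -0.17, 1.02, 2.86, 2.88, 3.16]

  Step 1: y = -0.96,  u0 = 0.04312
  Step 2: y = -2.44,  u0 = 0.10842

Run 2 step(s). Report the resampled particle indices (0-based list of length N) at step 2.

resampled_idx = [0, 0, 0, 0, 0, 0, 0, 1, 6]

step 1: w=[0.0001, 0.0158, 0.0569, 0.6583, 0.2670, 0.0020, 0.0000, 0.0000, 0.0000]  mean=-0.7583  Neff=1.9681  idx=[2, 3, 3, 3, 3, 3, 3, 4, 4]
step 2: w=[0.8808, 0.0197, 0.0197, 0.0197, 0.0197, 0.0197, 0.0197, 0.0004, 0.0004]  mean=-2.0801  Neff=1.2851  idx=[0, 0, 0, 0, 0, 0, 0, 1, 6]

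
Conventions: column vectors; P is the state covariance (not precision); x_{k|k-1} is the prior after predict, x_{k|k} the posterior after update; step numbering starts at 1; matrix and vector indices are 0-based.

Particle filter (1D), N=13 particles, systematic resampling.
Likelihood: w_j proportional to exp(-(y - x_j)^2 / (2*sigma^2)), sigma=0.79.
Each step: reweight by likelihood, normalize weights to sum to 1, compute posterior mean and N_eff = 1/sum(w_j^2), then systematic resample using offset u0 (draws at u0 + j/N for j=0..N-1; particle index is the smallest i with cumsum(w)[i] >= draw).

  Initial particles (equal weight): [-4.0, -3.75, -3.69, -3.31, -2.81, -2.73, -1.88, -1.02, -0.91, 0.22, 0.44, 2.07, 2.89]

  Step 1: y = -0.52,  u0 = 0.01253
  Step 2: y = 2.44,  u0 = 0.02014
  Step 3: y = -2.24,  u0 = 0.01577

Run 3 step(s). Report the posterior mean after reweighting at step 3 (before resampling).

post_mean = 0.3248

step 1: w=[0.0000, 0.0001, 0.0001, 0.0006, 0.0048, 0.0065, 0.0734, 0.2644, 0.2859, 0.2083, 0.1544, 0.0015, 0.0000]  mean=-0.5850  Neff=4.4579  idx=[6, 7, 7, 7, 7, 8, 8, 8, 8, 9, 9, 10, 10]
step 2: w=[0.0000, 0.0006, 0.0006, 0.0006, 0.0006, 0.0010, 0.0010, 0.0010, 0.0010, 0.1601, 0.1601, 0.3367, 0.3367]  mean=0.3607  Neff=3.5967  idx=[9, 9, 10, 10, 11, 11, 11, 11, 11, 12, 12, 12, 12]
step 3: w=[0.1309, 0.1309, 0.1309, 0.1309, 0.0529, 0.0529, 0.0529, 0.0529, 0.0529, 0.0529, 0.0529, 0.0529, 0.0529]  mean=0.3248  Neff=10.6635  idx=[0, 0, 1, 1, 2, 3, 3, 4, 6, 7, 8, 10, 11]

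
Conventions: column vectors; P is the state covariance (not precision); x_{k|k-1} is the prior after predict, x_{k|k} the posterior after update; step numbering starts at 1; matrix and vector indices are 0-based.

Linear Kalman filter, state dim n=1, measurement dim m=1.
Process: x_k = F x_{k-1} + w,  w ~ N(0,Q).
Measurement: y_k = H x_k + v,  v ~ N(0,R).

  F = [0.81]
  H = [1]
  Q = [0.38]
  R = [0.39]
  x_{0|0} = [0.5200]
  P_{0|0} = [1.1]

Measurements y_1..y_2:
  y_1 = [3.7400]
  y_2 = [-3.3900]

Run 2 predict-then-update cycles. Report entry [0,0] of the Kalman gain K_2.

step 1: x^-=[0.4212]  P^-=[1.1017]  S=[1.4917]  K=[0.7386]  nu=[3.3188]  x^+=[2.8723]  P^+=[0.2880]
step 2: x^-=[2.3266]  P^-=[0.5690]  S=[0.9590]  K=[0.5933]  nu=[-5.7166]  x^+=[-1.0652]  P^+=[0.2314]

K[0,0] = 0.5933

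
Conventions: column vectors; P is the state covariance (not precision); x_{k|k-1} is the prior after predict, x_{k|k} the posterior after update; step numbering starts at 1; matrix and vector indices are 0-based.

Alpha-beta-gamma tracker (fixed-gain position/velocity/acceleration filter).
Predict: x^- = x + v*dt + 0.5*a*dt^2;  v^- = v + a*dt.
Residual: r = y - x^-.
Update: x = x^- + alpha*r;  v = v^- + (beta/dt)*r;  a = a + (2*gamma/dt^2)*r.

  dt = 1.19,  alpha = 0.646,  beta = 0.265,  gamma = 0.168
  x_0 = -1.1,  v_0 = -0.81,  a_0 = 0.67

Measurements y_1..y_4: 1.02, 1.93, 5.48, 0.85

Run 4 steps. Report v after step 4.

v_post = 3.1799

step 1: x_pred=-1.5895  r=2.6095  x^+=0.0962  v^+=0.5684  a^+=1.2892
step 2: x_pred=1.6854  r=0.2446  x^+=1.8434  v^+=2.1570  a^+=1.3472
step 3: x_pred=5.3641  r=0.1159  x^+=5.4390  v^+=3.7859  a^+=1.3747
step 4: x_pred=10.9176  r=-10.0676  x^+=4.4139  v^+=3.1799  a^+=-1.0141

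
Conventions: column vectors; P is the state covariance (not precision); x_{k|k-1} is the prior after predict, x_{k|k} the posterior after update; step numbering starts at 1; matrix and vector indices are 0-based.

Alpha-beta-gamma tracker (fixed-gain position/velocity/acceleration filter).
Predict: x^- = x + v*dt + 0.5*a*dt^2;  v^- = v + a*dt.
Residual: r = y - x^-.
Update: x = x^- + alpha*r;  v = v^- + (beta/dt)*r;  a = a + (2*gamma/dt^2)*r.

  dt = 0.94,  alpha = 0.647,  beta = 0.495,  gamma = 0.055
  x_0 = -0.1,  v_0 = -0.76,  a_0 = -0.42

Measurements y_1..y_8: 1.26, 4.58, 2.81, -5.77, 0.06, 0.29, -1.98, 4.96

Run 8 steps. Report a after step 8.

a_post = 0.9157

step 1: x_pred=-1.0000  r=2.2600  x^+=0.4622  v^+=0.0353  a^+=-0.1387
step 2: x_pred=0.4341  r=4.1459  x^+=3.1165  v^+=2.0881  a^+=0.3775
step 3: x_pred=5.2461  r=-2.4361  x^+=3.6700  v^+=1.1601  a^+=0.0742
step 4: x_pred=4.7932  r=-10.5632  x^+=-2.0412  v^+=-4.3327  a^+=-1.2408
step 5: x_pred=-6.6621  r=6.7221  x^+=-2.3129  v^+=-1.9592  a^+=-0.4040
step 6: x_pred=-4.3331  r=4.6231  x^+=-1.3420  v^+=0.0955  a^+=0.1715
step 7: x_pred=-1.1764  r=-0.8036  x^+=-1.6963  v^+=-0.1664  a^+=0.0715
step 8: x_pred=-1.8212  r=6.7812  x^+=2.5662  v^+=3.4717  a^+=0.9157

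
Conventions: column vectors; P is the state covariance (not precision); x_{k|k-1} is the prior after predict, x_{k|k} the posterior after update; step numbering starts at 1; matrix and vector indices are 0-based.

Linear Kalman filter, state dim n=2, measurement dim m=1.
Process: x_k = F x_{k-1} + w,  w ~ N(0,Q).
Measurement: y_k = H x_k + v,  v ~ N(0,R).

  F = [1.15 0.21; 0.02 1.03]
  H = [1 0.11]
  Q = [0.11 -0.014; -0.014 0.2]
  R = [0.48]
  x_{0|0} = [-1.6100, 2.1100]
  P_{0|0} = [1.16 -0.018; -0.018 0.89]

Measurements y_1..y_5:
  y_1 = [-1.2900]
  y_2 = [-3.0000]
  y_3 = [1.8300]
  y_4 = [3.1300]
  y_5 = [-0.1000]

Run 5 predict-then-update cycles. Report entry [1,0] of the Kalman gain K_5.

K[1,0] = 0.5217

step 1: x^-=[-1.4084, 2.1411]  P^-=[1.6747 0.1838; 0.1838 1.1439]  S=[2.2089]  K=[0.7673; 0.1402]  nu=[-0.1171]  x^+=[-1.4983, 2.1247]  P^+=[0.3742 -0.0538; -0.0538 1.1005]
step 2: x^-=[-1.2768, 2.1585]  P^-=[0.6275 0.1687; 0.1687 1.3655]  S=[1.1611]  K=[0.5564; 0.2747]  nu=[-1.9606]  x^+=[-2.3677, 1.6199]  P^+=[0.2680 -0.0087; -0.0087 1.2779]
step 3: x^-=[-2.3826, 1.6212]  P^-=[0.5166 0.2582; 0.2582 1.5554]  S=[1.0722]  K=[0.5083; 0.4004]  nu=[4.0343]  x^+=[-0.3320, 3.2364]  P^+=[0.2396 0.0400; 0.0400 1.3836]
step 4: x^-=[0.2978, 3.3269]  P^-=[0.5072 0.3383; 0.3383 1.6696]  S=[1.0818]  K=[0.5032; 0.4825]  nu=[2.4662]  x^+=[1.5389, 4.5168]  P^+=[0.2332 0.0756; 0.0756 1.4177]
step 5: x^-=[2.7182, 4.6831]  P^-=[0.5175 0.3879; 0.3879 1.7073]  S=[1.1035]  K=[0.5076; 0.5217]  nu=[-3.3334]  x^+=[1.0261, 2.9440]  P^+=[0.2331 0.0957; 0.0957 1.4069]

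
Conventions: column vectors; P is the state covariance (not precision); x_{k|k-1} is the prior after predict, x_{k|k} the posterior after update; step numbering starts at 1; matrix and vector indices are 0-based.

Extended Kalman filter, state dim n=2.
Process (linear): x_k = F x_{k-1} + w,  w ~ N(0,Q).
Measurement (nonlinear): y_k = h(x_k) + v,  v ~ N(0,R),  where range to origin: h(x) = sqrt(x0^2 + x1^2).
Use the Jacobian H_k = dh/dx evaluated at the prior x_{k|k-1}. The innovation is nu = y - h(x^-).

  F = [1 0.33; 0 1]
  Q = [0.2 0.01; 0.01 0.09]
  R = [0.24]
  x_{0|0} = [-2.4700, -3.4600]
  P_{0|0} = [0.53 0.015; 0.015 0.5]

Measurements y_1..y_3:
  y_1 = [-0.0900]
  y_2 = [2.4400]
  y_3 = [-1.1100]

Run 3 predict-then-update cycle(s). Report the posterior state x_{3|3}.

step 1: x^-=[-3.6118, -3.4600]  P^-=[0.7944 0.1900; 0.1900 0.5900]  H_jac=[-0.7221 -0.6918]  S=[1.1264]  K=[-0.6259; -0.4842]  nu=[-5.0917]  x^+=[-0.4247, -0.9948]  P^+=[0.3530 -0.1514; -0.1514 0.3260]
step 2: x^-=[-0.7530, -0.9948]  P^-=[0.4886 -0.0338; -0.0338 0.4160]  H_jac=[-0.6035 -0.7973]  S=[0.6499]  K=[-0.4123; -0.4790]  nu=[1.1923]  x^+=[-1.2446, -1.5659]  P^+=[0.3782 -0.1621; -0.1621 0.2669]
step 3: x^-=[-1.7613, -1.5659]  P^-=[0.5002 -0.0641; -0.0641 0.3569]  H_jac=[-0.7474 -0.6644]  S=[0.6133]  K=[-0.5401; -0.3086]  nu=[-3.4668]  x^+=[0.1112, -0.4962]  P^+=[0.3213 -0.1663; -0.1663 0.2985]

x_post = [0.1112, -0.4962]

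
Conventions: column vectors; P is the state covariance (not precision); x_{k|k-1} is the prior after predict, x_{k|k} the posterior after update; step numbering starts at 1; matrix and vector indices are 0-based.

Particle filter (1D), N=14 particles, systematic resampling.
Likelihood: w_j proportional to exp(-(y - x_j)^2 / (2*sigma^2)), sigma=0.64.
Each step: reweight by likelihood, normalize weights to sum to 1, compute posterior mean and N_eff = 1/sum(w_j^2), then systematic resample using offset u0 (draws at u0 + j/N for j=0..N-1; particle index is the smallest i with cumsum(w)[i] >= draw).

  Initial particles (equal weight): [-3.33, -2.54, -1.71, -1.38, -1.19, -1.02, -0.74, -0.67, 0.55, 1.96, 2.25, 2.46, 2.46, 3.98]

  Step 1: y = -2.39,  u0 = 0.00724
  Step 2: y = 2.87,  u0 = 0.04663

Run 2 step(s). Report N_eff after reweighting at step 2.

N_eff = 1.1183

step 1: w=[0.1357, 0.3882, 0.2269, 0.1149, 0.0688, 0.0404, 0.0144, 0.0108, 0.0000, 0.0000, 0.0000, 0.0000, 0.0000, 0.0000]  mean=-2.1253  Neff=4.1583  idx=[0, 0, 1, 1, 1, 1, 1, 1, 2, 2, 2, 3, 3, 5]
step 2: w=[0.0000, 0.0000, 0.0000, 0.0000, 0.0000, 0.0000, 0.0000, 0.0000, 0.0008, 0.0008, 0.0008, 0.0264, 0.0264, 0.9449]  mean=-1.0406  Neff=1.1183  idx=[12, 13, 13, 13, 13, 13, 13, 13, 13, 13, 13, 13, 13, 13]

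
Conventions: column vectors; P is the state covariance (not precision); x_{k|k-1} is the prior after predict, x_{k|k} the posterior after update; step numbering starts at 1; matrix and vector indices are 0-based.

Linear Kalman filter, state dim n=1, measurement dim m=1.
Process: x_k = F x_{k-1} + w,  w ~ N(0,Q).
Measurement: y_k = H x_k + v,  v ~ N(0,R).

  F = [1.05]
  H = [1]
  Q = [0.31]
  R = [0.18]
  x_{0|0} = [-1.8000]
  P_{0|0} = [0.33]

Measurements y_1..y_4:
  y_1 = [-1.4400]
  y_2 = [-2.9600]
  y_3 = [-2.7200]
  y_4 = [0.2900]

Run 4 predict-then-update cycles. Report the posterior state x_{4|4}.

x_post = [-0.6054]

step 1: x^-=[-1.8900]  P^-=[0.6738]  S=[0.8538]  K=[0.7892]  nu=[0.4500]  x^+=[-1.5349]  P^+=[0.1421]
step 2: x^-=[-1.6116]  P^-=[0.4666]  S=[0.6466]  K=[0.7216]  nu=[-1.3484]  x^+=[-2.5846]  P^+=[0.1299]
step 3: x^-=[-2.7139]  P^-=[0.4532]  S=[0.6332]  K=[0.7157]  nu=[-0.0061]  x^+=[-2.7183]  P^+=[0.1288]
step 4: x^-=[-2.8542]  P^-=[0.4520]  S=[0.6320]  K=[0.7152]  nu=[3.1442]  x^+=[-0.6054]  P^+=[0.1287]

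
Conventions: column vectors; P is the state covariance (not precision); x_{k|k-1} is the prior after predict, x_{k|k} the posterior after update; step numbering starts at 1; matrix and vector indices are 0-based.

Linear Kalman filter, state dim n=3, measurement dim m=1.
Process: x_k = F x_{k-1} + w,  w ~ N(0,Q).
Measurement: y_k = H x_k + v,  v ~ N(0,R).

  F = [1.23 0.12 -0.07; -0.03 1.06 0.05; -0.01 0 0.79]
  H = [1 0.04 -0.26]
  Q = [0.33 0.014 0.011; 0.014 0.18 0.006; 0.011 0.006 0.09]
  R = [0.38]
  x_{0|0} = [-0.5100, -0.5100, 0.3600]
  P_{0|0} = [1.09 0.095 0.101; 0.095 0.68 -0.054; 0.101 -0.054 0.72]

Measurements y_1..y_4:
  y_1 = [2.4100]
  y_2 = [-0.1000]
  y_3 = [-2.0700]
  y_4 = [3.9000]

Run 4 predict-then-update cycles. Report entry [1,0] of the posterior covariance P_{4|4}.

P_post[1,0] = 0.0378

step 1: x^-=[-0.7137, -0.5073, 0.2895]  P^-=[2.0039 0.1914 0.0508; 0.1914 0.9348 -0.0139; 0.0508 -0.0139 0.5379]  S=[2.4110]  K=[0.8289; 0.0964; -0.0372]  nu=[3.2193]  x^+=[1.9546, -0.1970, 0.1698]  P^+=[0.3475 -0.0012 0.1251; -0.0012 0.9124 -0.0053; 0.1251 -0.0053 0.5345]
step 2: x^-=[2.3687, -0.2590, 0.1146]  P^-=[0.8497 0.1221 0.0983; 0.1221 1.2059 0.0198; 0.0983 0.0198 0.4217]  S=[1.2184]  K=[0.6804; 0.1355; -0.0087]  nu=[-2.4285]  x^+=[0.7162, -0.5882, 0.1357]  P^+=[0.2856 0.0097 0.1055; 0.0097 1.1835 0.0212; 0.1055 0.0212 0.4216]
step 3: x^-=[0.8009, -0.6382, 0.1000]  P^-=[0.7655 0.1704 0.0887; 0.1704 1.5125 0.0379; 0.0887 0.0379 0.3515]  S=[1.1384]  K=[0.6582; 0.1942; -0.0010]  nu=[-2.8193]  x^+=[-1.0548, -1.1856, 0.1028]  P^+=[0.2724 0.0249 0.0895; 0.0249 1.4695 0.0381; 0.0895 0.0381 0.3515]
step 4: x^-=[-1.4468, -1.2199, 0.0918]  P^-=[0.7563 0.2251 0.0788; 0.2251 1.8345 0.0494; 0.0788 0.0494 0.3080]  S=[1.1360]  K=[0.6556; 0.2514; 0.0006]  nu=[5.4195]  x^+=[2.1062, 0.1428, 0.0952]  P^+=[0.2680 0.0378 0.0783; 0.0378 1.7627 0.0492; 0.0783 0.0492 0.3080]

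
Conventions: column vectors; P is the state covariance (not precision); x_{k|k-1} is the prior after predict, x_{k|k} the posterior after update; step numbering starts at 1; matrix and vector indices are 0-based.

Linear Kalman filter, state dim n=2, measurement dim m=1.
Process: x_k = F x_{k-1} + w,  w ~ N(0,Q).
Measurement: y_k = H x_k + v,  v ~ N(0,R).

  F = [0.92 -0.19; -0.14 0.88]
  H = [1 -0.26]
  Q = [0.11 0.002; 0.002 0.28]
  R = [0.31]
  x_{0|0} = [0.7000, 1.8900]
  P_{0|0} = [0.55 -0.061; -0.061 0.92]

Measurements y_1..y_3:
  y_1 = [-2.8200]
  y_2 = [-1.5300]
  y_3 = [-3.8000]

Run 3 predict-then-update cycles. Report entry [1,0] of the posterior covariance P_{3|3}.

step 1: x^-=[0.2849, 1.5652]  P^-=[0.6301 -0.2737; -0.2737 1.0183]  S=[1.1512]  K=[0.6091; -0.4677]  nu=[-2.6979]  x^+=[-1.3585, 2.8270]  P^+=[0.2029 0.0543; 0.0543 0.7664]
step 2: x^-=[-1.7869, 2.6780]  P^-=[0.2905 -0.1069; -0.1069 0.8641]  S=[0.7145]  K=[0.4454; -0.4641]  nu=[0.9532]  x^+=[-1.3623, 2.2356]  P^+=[0.1487 0.0408; 0.0408 0.7103]
step 3: x^-=[-1.6781, 2.1581]  P^-=[0.2472 -0.1018; -0.1018 0.8229]  S=[0.6658]  K=[0.4111; -0.4742]  nu=[-1.5608]  x^+=[-2.3197, 2.8982]  P^+=[0.1347 0.0280; 0.0280 0.6732]

P_post[1,0] = 0.0280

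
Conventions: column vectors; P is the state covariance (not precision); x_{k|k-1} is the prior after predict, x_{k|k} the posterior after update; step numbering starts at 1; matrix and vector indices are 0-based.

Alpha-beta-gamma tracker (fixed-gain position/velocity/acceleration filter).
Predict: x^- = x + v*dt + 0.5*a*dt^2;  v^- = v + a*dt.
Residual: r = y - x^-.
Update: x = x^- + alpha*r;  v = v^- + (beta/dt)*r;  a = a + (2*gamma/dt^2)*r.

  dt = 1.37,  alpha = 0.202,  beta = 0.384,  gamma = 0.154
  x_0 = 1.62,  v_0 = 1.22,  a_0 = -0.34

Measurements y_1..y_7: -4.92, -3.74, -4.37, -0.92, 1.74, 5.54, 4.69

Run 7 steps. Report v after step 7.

step 1: x_pred=2.9723  r=-7.8923  x^+=1.3781  v^+=-1.4580  a^+=-1.6351
step 2: x_pred=-2.1538  r=-1.5862  x^+=-2.4742  v^+=-4.1427  a^+=-1.8954
step 3: x_pred=-9.9285  r=5.5585  x^+=-8.8057  v^+=-5.1814  a^+=-0.9833
step 4: x_pred=-16.8270  r=15.9070  x^+=-13.6138  v^+=-2.0699  a^+=1.6271
step 5: x_pred=-14.9226  r=16.6626  x^+=-11.5568  v^+=4.8296  a^+=4.3614
step 6: x_pred=-0.8473  r=6.3873  x^+=0.4429  v^+=12.5950  a^+=5.4096
step 7: x_pred=22.7747  r=-18.0847  x^+=19.1216  v^+=14.9371  a^+=2.4419

v_post = 14.9371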